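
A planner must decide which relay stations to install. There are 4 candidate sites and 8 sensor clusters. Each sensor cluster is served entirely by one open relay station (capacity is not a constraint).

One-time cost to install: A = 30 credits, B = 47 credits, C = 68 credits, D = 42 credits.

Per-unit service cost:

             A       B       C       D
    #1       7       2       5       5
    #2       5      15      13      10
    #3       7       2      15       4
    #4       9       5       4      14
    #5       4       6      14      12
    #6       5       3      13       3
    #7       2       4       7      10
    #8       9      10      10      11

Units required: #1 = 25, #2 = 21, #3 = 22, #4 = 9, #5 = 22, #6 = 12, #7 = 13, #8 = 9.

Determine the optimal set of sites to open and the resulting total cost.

Open A and B; minimum total cost 552.

For any fixed open set, each sensor cluster goes to its cheapest open site; total = fixed + service.
{A, B}: #1→B 2·25=50, #2→A 5·21=105, #3→B 2·22=44, #4→B 5·9=45, #5→A 4·22=88, #6→B 3·12=36, #7→A 2·13=26, #8→A 9·9=81. Service 475; fixed 77; total 552.
{A, B, D}: service 475 + fixed 119 = 594
{A, B, C}: service 466 + fixed 145 = 611
{A, B, C, D}: #1→B 2·25=50, #2→A 5·21=105, #3→B 2·22=44, #4→C 4·9=36, #5→A 4·22=88, #6→B 3·12=36, #7→A 2·13=26, #8→A 9·9=81. Service 466; fixed 187; total 653.
No other subset beats 552.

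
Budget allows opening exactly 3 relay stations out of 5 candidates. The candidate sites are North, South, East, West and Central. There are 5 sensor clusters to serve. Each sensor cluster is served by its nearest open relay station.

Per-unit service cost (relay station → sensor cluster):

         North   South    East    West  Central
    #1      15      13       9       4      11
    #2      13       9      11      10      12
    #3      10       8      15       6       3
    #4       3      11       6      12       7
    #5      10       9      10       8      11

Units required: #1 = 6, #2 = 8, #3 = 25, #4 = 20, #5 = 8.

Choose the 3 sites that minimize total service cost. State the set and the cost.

Choose North, West and Central; total service cost 303.

With exactly 3 open, each sensor cluster uses its cheapest among the chosen.
{North, West, Central}: #1→West 4·6=24, #2→West 10·8=80, #3→Central 3·25=75, #4→North 3·20=60, #5→West 8·8=64. Service cost 303.
{North, South, Central}: service cost 345
{North, East, Central}: service cost 357
Among all 10 size-3 choices, {North, West, Central} is lowest.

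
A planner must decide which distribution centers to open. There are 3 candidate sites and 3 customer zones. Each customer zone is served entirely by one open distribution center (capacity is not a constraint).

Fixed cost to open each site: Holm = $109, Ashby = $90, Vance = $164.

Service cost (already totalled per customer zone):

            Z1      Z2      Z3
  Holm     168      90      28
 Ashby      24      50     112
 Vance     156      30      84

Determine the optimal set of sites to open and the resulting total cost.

For any fixed open set, each customer zone goes to its cheapest open site; total = fixed + service.
{Ashby}: Z1→Ashby 24, Z2→Ashby 50, Z3→Ashby 112. Service 186; fixed 90; total 276.
{Holm, Ashby}: service 102 + fixed 199 = 301
{Ashby, Vance}: service 138 + fixed 254 = 392
{Holm, Ashby, Vance}: service 82 + fixed 363 = 445
No other subset beats 276.

Open Ashby only; minimum total cost 276.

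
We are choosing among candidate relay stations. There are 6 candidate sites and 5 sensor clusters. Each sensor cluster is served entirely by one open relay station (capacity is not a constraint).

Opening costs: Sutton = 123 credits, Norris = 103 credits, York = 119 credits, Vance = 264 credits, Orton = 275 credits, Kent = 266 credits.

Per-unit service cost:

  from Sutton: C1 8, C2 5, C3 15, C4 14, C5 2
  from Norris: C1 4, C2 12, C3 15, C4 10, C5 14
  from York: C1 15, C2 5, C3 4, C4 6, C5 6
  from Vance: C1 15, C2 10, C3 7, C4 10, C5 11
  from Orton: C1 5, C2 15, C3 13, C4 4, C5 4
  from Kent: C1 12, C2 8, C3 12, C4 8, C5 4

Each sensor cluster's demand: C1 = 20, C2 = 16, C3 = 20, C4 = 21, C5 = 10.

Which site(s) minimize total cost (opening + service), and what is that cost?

Open Norris and York; minimum total cost 648.

For any fixed open set, each sensor cluster goes to its cheapest open site; total = fixed + service.
{Norris, York}: C1→Norris 4·20=80, C2→York 5·16=80, C3→York 4·20=80, C4→York 6·21=126, C5→York 6·10=60. Service 426; fixed 222; total 648.
{Sutton, York}: service 466 + fixed 242 = 708
{Sutton, Norris, York}: service 386 + fixed 345 = 731
{Sutton, Norris, York, Vance, Orton, Kent}: C1→Norris 4·20=80, C2→Sutton 5·16=80, C3→York 4·20=80, C4→Orton 4·21=84, C5→Sutton 2·10=20. Service 344; fixed 1150; total 1494.
No other subset beats 648.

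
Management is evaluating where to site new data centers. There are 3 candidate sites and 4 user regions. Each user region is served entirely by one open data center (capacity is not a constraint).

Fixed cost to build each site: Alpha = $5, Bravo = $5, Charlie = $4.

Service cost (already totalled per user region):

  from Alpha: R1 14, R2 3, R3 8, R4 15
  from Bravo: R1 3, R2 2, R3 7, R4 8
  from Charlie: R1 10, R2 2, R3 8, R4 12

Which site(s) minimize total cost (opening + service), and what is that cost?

For any fixed open set, each user region goes to its cheapest open site; total = fixed + service.
{Bravo}: R1→Bravo 3, R2→Bravo 2, R3→Bravo 7, R4→Bravo 8. Service 20; fixed 5; total 25.
{Bravo, Charlie}: service 20 + fixed 9 = 29
{Alpha, Bravo}: R1→Bravo 3, R2→Bravo 2, R3→Bravo 7, R4→Bravo 8. Service 20; fixed 10; total 30.
{Alpha, Bravo, Charlie}: R1→Bravo 3, R2→Bravo 2, R3→Bravo 7, R4→Bravo 8. Service 20; fixed 14; total 34.
No other subset beats 25.

Open Bravo only; minimum total cost 25.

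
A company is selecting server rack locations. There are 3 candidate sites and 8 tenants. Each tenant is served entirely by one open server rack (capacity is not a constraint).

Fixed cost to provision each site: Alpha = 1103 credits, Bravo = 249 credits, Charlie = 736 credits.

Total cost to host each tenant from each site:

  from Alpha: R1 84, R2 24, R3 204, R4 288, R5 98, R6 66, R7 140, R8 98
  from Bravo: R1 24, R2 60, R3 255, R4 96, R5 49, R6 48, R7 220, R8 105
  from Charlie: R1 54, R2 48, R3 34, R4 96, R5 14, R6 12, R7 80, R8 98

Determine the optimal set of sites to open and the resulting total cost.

Open Bravo only; minimum total cost 1106.

For any fixed open set, each tenant goes to its cheapest open site; total = fixed + service.
{Bravo}: R1→Bravo 24, R2→Bravo 60, R3→Bravo 255, R4→Bravo 96, R5→Bravo 49, R6→Bravo 48, R7→Bravo 220, R8→Bravo 105. Service 857; fixed 249; total 1106.
{Charlie}: service 436 + fixed 736 = 1172
{Bravo, Charlie}: service 406 + fixed 985 = 1391
{Alpha, Bravo, Charlie}: R1→Bravo 24, R2→Alpha 24, R3→Charlie 34, R4→Bravo 96, R5→Charlie 14, R6→Charlie 12, R7→Charlie 80, R8→Alpha 98. Service 382; fixed 2088; total 2470.
No other subset beats 1106.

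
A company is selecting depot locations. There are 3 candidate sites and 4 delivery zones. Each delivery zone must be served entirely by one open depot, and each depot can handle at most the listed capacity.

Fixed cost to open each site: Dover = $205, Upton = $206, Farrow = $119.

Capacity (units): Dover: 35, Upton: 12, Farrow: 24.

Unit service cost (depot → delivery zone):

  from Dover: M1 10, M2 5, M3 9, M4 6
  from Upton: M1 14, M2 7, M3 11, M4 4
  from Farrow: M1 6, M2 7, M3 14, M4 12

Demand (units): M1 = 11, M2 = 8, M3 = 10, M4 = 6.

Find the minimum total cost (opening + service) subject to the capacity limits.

Minimum total cost: 481

Open {Dover}: M1→Dover 10·11=110, M2→Dover 5·8=40, M3→Dover 9·10=90, M4→Dover 6·6=36.
Loads: Dover carries 35/35. Service 276; fixed 205; total 481.
Next best feasible plan costs 556.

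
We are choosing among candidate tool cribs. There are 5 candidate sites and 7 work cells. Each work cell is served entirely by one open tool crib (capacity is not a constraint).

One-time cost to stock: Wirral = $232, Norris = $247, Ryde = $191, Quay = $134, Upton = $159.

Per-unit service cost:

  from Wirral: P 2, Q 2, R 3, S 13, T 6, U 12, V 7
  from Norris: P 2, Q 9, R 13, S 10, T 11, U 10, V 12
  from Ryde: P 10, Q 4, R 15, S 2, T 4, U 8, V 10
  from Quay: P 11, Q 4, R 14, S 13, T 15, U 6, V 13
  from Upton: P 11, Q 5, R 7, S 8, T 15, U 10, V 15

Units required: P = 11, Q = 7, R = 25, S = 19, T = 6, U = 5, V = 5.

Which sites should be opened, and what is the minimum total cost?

Open Wirral and Ryde; minimum total cost 671.

For any fixed open set, each work cell goes to its cheapest open site; total = fixed + service.
{Wirral, Ryde}: P→Wirral 2·11=22, Q→Wirral 2·7=14, R→Wirral 3·25=75, S→Ryde 2·19=38, T→Ryde 4·6=24, U→Ryde 8·5=40, V→Wirral 7·5=35. Service 248; fixed 423; total 671.
{Wirral}: P→Wirral 2·11=22, Q→Wirral 2·7=14, R→Wirral 3·25=75, S→Wirral 13·19=247, T→Wirral 6·6=36, U→Wirral 12·5=60, V→Wirral 7·5=35. Service 489; fixed 232; total 721.
{Wirral, Upton}: service 384 + fixed 391 = 775
{Wirral, Norris, Ryde, Quay, Upton}: service 238 + fixed 963 = 1201
No other subset beats 671.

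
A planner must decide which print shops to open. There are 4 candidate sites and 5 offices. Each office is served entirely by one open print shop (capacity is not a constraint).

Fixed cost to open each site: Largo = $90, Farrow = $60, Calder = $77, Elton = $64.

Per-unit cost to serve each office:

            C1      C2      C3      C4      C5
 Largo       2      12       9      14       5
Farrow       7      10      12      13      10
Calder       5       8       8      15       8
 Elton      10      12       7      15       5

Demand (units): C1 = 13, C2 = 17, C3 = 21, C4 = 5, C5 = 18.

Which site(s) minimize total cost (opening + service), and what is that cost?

Open Calder and Elton; minimum total cost 654.

For any fixed open set, each office goes to its cheapest open site; total = fixed + service.
{Calder, Elton}: C1→Calder 5·13=65, C2→Calder 8·17=136, C3→Elton 7·21=147, C4→Calder 15·5=75, C5→Elton 5·18=90. Service 513; fixed 141; total 654.
{Largo, Calder}: service 490 + fixed 167 = 657
{Calder}: service 588 + fixed 77 = 665
{Largo, Farrow, Calder, Elton}: service 464 + fixed 291 = 755
No other subset beats 654.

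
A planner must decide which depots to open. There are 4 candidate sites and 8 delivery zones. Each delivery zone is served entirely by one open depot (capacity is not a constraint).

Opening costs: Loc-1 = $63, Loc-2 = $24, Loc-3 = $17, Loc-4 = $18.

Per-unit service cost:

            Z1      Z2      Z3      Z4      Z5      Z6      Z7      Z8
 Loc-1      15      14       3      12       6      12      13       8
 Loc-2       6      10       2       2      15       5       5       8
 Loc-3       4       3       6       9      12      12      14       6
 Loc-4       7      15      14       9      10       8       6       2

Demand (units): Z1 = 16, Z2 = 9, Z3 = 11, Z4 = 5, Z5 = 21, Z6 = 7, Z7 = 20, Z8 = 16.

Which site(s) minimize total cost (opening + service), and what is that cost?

For any fixed open set, each delivery zone goes to its cheapest open site; total = fixed + service.
{Loc-1, Loc-2, Loc-3, Loc-4}: Z1→Loc-3 4·16=64, Z2→Loc-3 3·9=27, Z3→Loc-2 2·11=22, Z4→Loc-2 2·5=10, Z5→Loc-1 6·21=126, Z6→Loc-2 5·7=35, Z7→Loc-2 5·20=100, Z8→Loc-4 2·16=32. Service 416; fixed 122; total 538.
{Loc-2, Loc-3, Loc-4}: service 500 + fixed 59 = 559
{Loc-1, Loc-2, Loc-3}: service 480 + fixed 104 = 584
{Loc-3}: Z1→Loc-3 4·16=64, Z2→Loc-3 3·9=27, Z3→Loc-3 6·11=66, Z4→Loc-3 9·5=45, Z5→Loc-3 12·21=252, Z6→Loc-3 12·7=84, Z7→Loc-3 14·20=280, Z8→Loc-3 6·16=96. Service 914; fixed 17; total 931.
No other subset beats 538.

Open Loc-1, Loc-2, Loc-3 and Loc-4; minimum total cost 538.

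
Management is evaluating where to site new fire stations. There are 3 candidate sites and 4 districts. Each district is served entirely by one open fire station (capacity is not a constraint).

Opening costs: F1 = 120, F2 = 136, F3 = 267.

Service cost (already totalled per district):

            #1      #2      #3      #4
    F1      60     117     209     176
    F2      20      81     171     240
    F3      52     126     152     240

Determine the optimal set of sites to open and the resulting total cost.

Open F2 only; minimum total cost 648.

For any fixed open set, each district goes to its cheapest open site; total = fixed + service.
{F2}: #1→F2 20, #2→F2 81, #3→F2 171, #4→F2 240. Service 512; fixed 136; total 648.
{F1}: service 562 + fixed 120 = 682
{F1, F2}: service 448 + fixed 256 = 704
{F1, F2, F3}: service 429 + fixed 523 = 952
No other subset beats 648.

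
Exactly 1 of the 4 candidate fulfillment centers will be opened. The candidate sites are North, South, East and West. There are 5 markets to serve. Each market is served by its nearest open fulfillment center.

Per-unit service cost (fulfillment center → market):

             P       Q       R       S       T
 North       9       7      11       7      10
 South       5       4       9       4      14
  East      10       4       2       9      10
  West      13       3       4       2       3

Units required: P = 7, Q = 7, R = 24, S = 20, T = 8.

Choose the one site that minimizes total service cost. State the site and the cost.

Choose West only; total service cost 272.

With exactly 1 open, each market uses its cheapest among the chosen.
{West}: P→West 13·7=91, Q→West 3·7=21, R→West 4·24=96, S→West 2·20=40, T→West 3·8=24. Service cost 272.
{East}: service cost 406
{South}: service cost 471
Among all 4 size-1 choices, {West} is lowest.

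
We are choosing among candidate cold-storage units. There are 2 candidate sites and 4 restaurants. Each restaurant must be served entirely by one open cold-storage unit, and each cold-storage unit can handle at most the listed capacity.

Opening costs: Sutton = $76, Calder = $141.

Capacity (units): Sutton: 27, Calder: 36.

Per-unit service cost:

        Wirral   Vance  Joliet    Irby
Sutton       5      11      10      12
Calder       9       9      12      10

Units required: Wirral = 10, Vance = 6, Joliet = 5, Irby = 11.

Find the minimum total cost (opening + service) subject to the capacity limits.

Minimum total cost: 455

Open {Calder}: Wirral→Calder 9·10=90, Vance→Calder 9·6=54, Joliet→Calder 12·5=60, Irby→Calder 10·11=110.
Loads: Calder carries 32/36. Service 314; fixed 141; total 455.
Next best feasible plan costs 481.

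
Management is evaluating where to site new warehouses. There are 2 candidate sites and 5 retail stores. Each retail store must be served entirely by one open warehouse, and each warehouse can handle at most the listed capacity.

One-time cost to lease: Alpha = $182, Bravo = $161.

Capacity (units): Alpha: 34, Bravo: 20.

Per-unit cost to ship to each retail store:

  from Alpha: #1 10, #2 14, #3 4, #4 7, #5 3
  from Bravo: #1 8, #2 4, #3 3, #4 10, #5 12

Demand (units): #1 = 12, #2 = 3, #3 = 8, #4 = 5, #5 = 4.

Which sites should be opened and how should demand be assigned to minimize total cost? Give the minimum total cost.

Minimum total cost: 423

Open {Alpha}: #1→Alpha 10·12=120, #2→Alpha 14·3=42, #3→Alpha 4·8=32, #4→Alpha 7·5=35, #5→Alpha 3·4=12.
Loads: Alpha carries 32/34. Service 241; fixed 182; total 423.
Next best feasible plan costs 530.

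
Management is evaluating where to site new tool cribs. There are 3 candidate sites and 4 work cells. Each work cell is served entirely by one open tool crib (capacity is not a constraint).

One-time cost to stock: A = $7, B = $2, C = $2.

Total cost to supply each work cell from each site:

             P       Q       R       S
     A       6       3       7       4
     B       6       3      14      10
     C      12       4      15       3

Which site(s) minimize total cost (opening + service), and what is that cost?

For any fixed open set, each work cell goes to its cheapest open site; total = fixed + service.
{A}: P→A 6, Q→A 3, R→A 7, S→A 4. Service 20; fixed 7; total 27.
{A, C}: service 19 + fixed 9 = 28
{A, B}: service 20 + fixed 9 = 29
{A, B, C}: P→A 6, Q→A 3, R→A 7, S→C 3. Service 19; fixed 11; total 30.
(All 7 nonempty subsets were checked; A only is lowest.)

Open A only; minimum total cost 27.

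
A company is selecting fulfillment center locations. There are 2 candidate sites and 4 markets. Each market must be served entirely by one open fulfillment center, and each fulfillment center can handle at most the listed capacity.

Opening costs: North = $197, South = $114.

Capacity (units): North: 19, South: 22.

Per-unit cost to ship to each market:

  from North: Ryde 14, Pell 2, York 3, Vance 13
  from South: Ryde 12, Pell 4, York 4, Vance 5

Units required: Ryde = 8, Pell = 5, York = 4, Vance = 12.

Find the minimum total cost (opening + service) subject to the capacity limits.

Open {North, South}: Ryde→South 12·8=96, Pell→North 2·5=10, York→North 3·4=12, Vance→South 5·12=60.
Loads: North carries 9/19, South carries 20/22. Service 178; fixed 311; total 489.
Next best feasible plan costs 505.

Minimum total cost: 489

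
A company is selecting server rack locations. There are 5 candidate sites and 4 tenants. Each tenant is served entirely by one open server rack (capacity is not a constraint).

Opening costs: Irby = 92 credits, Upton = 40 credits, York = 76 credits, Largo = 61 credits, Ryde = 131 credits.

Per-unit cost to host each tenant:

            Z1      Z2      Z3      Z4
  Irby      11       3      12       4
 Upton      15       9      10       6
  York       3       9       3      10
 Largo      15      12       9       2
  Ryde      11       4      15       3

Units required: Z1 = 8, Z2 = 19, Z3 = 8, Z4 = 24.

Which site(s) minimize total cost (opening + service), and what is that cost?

Open Irby and York; minimum total cost 369.

For any fixed open set, each tenant goes to its cheapest open site; total = fixed + service.
{Irby, York}: Z1→York 3·8=24, Z2→Irby 3·19=57, Z3→York 3·8=24, Z4→Irby 4·24=96. Service 201; fixed 168; total 369.
{Irby, York, Largo}: Z1→York 3·8=24, Z2→Irby 3·19=57, Z3→York 3·8=24, Z4→Largo 2·24=48. Service 153; fixed 229; total 382.
{York, Ryde}: Z1→York 3·8=24, Z2→Ryde 4·19=76, Z3→York 3·8=24, Z4→Ryde 3·24=72. Service 196; fixed 207; total 403.
{Irby, Upton, York, Largo, Ryde}: Z1→York 3·8=24, Z2→Irby 3·19=57, Z3→York 3·8=24, Z4→Largo 2·24=48. Service 153; fixed 400; total 553.
No other subset beats 369.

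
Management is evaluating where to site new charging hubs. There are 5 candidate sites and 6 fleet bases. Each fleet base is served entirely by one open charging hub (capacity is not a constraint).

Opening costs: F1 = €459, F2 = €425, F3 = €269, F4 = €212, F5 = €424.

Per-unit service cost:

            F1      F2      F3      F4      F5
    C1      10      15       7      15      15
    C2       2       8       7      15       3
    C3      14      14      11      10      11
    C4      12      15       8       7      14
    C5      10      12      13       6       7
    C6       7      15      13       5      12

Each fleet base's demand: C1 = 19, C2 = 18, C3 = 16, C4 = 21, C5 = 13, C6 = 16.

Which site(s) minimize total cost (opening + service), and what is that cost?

For any fixed open set, each fleet base goes to its cheapest open site; total = fixed + service.
{F3, F4}: C1→F3 7·19=133, C2→F3 7·18=126, C3→F4 10·16=160, C4→F4 7·21=147, C5→F4 6·13=78, C6→F4 5·16=80. Service 724; fixed 481; total 1205.
{F4}: C1→F4 15·19=285, C2→F4 15·18=270, C3→F4 10·16=160, C4→F4 7·21=147, C5→F4 6·13=78, C6→F4 5·16=80. Service 1020; fixed 212; total 1232.
{F3}: C1→F3 7·19=133, C2→F3 7·18=126, C3→F3 11·16=176, C4→F3 8·21=168, C5→F3 13·13=169, C6→F3 13·16=208. Service 980; fixed 269; total 1249.
{F1, F2, F3, F4, F5}: service 634 + fixed 1789 = 2423
No other subset beats 1205.

Open F3 and F4; minimum total cost 1205.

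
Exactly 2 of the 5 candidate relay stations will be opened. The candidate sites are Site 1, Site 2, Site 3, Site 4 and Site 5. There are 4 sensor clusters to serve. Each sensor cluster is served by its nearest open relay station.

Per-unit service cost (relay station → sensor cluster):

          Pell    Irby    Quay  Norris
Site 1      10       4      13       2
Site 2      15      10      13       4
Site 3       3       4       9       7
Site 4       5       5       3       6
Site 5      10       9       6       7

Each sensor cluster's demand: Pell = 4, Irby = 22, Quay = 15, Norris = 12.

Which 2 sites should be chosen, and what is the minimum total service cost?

With exactly 2 open, each sensor cluster uses its cheapest among the chosen.
{Site 1, Site 4}: Pell→Site 4 5·4=20, Irby→Site 1 4·22=88, Quay→Site 4 3·15=45, Norris→Site 1 2·12=24. Service cost 177.
{Site 3, Site 4}: service cost 217
{Site 2, Site 4}: service cost 223
Among all 10 size-2 choices, {Site 1, Site 4} is lowest.

Choose Site 1 and Site 4; total service cost 177.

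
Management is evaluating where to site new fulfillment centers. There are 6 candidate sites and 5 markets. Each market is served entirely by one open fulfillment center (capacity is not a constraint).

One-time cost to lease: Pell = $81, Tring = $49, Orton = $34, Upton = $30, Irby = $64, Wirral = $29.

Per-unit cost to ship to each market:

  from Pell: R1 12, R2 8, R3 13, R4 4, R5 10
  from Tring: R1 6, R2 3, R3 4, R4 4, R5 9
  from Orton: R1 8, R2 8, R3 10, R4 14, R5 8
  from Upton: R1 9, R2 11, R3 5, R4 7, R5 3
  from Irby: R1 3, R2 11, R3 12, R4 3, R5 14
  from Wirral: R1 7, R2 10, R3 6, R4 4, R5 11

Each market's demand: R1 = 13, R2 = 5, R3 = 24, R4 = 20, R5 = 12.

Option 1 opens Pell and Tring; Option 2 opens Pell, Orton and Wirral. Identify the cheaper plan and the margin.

Option 1 is cheaper by 88.

Option 1: {Pell, Tring}: R1→Tring 6·13=78, R2→Tring 3·5=15, R3→Tring 4·24=96, R4→Pell 4·20=80, R5→Tring 9·12=108. Service 377; fixed 130; total 507.
Option 2: {Pell, Orton, Wirral}: R1→Wirral 7·13=91, R2→Pell 8·5=40, R3→Wirral 6·24=144, R4→Pell 4·20=80, R5→Orton 8·12=96. Service 451; fixed 144; total 595.
Difference: |507 − 595| = 88.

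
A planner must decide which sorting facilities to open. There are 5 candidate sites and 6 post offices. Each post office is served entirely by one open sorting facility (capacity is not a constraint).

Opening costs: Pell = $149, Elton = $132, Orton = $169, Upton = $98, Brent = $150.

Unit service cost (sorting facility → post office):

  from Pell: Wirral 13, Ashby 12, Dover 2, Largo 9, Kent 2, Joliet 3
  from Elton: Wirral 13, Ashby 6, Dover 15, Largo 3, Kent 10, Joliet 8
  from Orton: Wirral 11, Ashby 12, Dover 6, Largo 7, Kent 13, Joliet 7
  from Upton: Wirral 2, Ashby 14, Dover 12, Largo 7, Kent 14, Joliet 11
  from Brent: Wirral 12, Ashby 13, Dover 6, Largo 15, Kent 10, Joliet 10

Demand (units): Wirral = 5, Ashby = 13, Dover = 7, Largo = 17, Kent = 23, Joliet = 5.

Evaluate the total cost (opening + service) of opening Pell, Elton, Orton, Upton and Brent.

Total cost: 912

Each post office is assigned to its cheapest site among the open ones.
{Pell, Elton, Orton, Upton, Brent}: Wirral→Upton 2·5=10, Ashby→Elton 6·13=78, Dover→Pell 2·7=14, Largo→Elton 3·17=51, Kent→Pell 2·23=46, Joliet→Pell 3·5=15. Service 214; fixed 698; total 912.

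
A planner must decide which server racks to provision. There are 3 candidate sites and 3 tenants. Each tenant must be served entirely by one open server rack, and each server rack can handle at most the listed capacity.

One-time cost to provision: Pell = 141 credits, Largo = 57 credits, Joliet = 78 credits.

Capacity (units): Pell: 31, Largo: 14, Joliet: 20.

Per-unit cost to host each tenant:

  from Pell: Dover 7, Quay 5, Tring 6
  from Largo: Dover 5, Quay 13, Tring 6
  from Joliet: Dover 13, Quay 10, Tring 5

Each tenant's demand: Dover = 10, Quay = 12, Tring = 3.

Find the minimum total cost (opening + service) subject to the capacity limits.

Minimum total cost: 289

Open {Pell}: Dover→Pell 7·10=70, Quay→Pell 5·12=60, Tring→Pell 6·3=18.
Loads: Pell carries 25/31. Service 148; fixed 141; total 289.
Next best feasible plan costs 320.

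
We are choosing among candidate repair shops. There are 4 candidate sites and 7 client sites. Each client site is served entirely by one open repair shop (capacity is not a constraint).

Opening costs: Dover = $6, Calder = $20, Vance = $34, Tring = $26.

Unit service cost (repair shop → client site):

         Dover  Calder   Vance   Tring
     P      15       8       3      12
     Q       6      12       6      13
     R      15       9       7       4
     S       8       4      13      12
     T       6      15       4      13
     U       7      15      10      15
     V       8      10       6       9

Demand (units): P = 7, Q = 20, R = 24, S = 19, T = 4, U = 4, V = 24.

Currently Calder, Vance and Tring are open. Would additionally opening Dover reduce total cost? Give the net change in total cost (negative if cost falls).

Current service cost with {Calder, Vance, Tring}: 513.
Adding Dover: each client site re-picks its cheapest; new service cost 501, saving 12.
Extra fixed cost: 6. Net change = 6 − 12 = -6.
(Totals: 593 → 587.)

Yes — net change −6 (cost falls by 6).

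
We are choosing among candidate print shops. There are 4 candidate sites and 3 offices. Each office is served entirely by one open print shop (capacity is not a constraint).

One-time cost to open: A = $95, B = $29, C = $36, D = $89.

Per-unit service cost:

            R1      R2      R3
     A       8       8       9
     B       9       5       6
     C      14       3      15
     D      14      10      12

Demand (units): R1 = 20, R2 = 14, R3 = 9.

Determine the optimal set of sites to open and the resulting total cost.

Open B only; minimum total cost 333.

For any fixed open set, each office goes to its cheapest open site; total = fixed + service.
{B}: R1→B 9·20=180, R2→B 5·14=70, R3→B 6·9=54. Service 304; fixed 29; total 333.
{B, C}: service 276 + fixed 65 = 341
{A, B}: service 284 + fixed 124 = 408
{A, B, C, D}: service 256 + fixed 249 = 505
No other subset beats 333.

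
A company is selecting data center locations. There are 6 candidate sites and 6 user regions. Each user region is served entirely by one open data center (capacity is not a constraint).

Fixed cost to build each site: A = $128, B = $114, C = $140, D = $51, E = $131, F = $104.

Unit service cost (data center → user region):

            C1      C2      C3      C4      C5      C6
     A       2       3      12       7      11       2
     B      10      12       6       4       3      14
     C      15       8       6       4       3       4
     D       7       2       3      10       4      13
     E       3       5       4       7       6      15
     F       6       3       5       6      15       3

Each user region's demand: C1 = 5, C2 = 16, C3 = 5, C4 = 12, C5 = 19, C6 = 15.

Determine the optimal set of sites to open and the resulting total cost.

Open D and F; minimum total cost 425.

For any fixed open set, each user region goes to its cheapest open site; total = fixed + service.
{D, F}: C1→F 6·5=30, C2→D 2·16=32, C3→D 3·5=15, C4→F 6·12=72, C5→D 4·19=76, C6→F 3·15=45. Service 270; fixed 155; total 425.
{A, D}: C1→A 2·5=10, C2→D 2·16=32, C3→D 3·5=15, C4→A 7·12=84, C5→D 4·19=76, C6→A 2·15=30. Service 247; fixed 179; total 426.
{C, D}: C1→D 7·5=35, C2→D 2·16=32, C3→D 3·5=15, C4→C 4·12=48, C5→C 3·19=57, C6→C 4·15=60. Service 247; fixed 191; total 438.
{A, B, C, D, E, F}: C1→A 2·5=10, C2→D 2·16=32, C3→D 3·5=15, C4→B 4·12=48, C5→B 3·19=57, C6→A 2·15=30. Service 192; fixed 668; total 860.
No other subset beats 425.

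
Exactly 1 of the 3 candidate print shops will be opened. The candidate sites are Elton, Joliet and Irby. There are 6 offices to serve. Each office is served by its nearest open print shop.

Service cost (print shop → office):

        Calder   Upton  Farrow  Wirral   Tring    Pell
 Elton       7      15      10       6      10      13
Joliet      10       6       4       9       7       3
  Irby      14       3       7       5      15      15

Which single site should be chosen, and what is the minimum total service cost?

With exactly 1 open, each office uses its cheapest among the chosen.
{Joliet}: Calder→Joliet 10, Upton→Joliet 6, Farrow→Joliet 4, Wirral→Joliet 9, Tring→Joliet 7, Pell→Joliet 3. Service cost 39.
{Irby}: service cost 59
{Elton}: service cost 61
Among all 3 size-1 choices, {Joliet} is lowest.

Choose Joliet only; total service cost 39.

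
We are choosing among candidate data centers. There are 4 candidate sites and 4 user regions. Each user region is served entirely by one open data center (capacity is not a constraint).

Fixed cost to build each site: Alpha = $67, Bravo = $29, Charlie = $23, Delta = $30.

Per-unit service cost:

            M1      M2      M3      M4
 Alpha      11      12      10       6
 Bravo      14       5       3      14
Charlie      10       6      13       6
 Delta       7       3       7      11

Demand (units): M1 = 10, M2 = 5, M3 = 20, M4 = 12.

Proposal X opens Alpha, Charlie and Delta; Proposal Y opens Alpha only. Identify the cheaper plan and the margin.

Proposal X is cheaper by 92.

Proposal X: {Alpha, Charlie, Delta}: M1→Delta 7·10=70, M2→Delta 3·5=15, M3→Delta 7·20=140, M4→Alpha 6·12=72. Service 297; fixed 120; total 417.
Proposal Y: {Alpha}: M1→Alpha 11·10=110, M2→Alpha 12·5=60, M3→Alpha 10·20=200, M4→Alpha 6·12=72. Service 442; fixed 67; total 509.
Difference: |417 − 509| = 92.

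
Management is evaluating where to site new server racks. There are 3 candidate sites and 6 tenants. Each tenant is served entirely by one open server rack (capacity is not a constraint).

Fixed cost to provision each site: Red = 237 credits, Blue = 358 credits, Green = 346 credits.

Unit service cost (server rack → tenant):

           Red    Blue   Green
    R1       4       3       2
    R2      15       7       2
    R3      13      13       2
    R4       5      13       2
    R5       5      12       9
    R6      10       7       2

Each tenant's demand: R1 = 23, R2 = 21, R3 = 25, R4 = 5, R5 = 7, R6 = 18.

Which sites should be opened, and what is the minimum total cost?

For any fixed open set, each tenant goes to its cheapest open site; total = fixed + service.
{Green}: R1→Green 2·23=46, R2→Green 2·21=42, R3→Green 2·25=50, R4→Green 2·5=10, R5→Green 9·7=63, R6→Green 2·18=36. Service 247; fixed 346; total 593.
{Red, Green}: R1→Green 2·23=46, R2→Green 2·21=42, R3→Green 2·25=50, R4→Green 2·5=10, R5→Red 5·7=35, R6→Green 2·18=36. Service 219; fixed 583; total 802.
{Blue, Green}: R1→Green 2·23=46, R2→Green 2·21=42, R3→Green 2·25=50, R4→Green 2·5=10, R5→Green 9·7=63, R6→Green 2·18=36. Service 247; fixed 704; total 951.
{Red, Blue, Green}: R1→Green 2·23=46, R2→Green 2·21=42, R3→Green 2·25=50, R4→Green 2·5=10, R5→Red 5·7=35, R6→Green 2·18=36. Service 219; fixed 941; total 1160.
(All 7 nonempty subsets were checked; Green only is lowest.)

Open Green only; minimum total cost 593.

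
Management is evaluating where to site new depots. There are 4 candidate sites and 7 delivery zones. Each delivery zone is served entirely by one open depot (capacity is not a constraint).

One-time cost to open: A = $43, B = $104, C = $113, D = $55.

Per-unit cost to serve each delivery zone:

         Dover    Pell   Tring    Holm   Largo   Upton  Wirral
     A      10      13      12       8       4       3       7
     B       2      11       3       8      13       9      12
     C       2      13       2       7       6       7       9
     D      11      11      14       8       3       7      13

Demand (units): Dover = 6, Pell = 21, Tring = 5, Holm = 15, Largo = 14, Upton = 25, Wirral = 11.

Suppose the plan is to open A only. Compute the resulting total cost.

Each delivery zone is assigned to its cheapest site among the open ones.
{A}: Dover→A 10·6=60, Pell→A 13·21=273, Tring→A 12·5=60, Holm→A 8·15=120, Largo→A 4·14=56, Upton→A 3·25=75, Wirral→A 7·11=77. Service 721; fixed 43; total 764.

Total cost: 764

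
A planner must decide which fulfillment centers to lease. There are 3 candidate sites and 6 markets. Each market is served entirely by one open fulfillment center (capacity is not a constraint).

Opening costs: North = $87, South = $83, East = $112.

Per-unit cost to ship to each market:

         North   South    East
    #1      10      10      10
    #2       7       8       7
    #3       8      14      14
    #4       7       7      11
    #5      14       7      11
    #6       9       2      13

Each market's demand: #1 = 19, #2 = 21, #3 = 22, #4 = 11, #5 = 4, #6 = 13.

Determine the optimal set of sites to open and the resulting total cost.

For any fixed open set, each market goes to its cheapest open site; total = fixed + service.
{North, South}: #1→North 10·19=190, #2→North 7·21=147, #3→North 8·22=176, #4→North 7·11=77, #5→South 7·4=28, #6→South 2·13=26. Service 644; fixed 170; total 814.
{North}: service 763 + fixed 87 = 850
{South}: #1→South 10·19=190, #2→South 8·21=168, #3→South 14·22=308, #4→South 7·11=77, #5→South 7·4=28, #6→South 2·13=26. Service 797; fixed 83; total 880.
{North, South, East}: #1→North 10·19=190, #2→North 7·21=147, #3→North 8·22=176, #4→North 7·11=77, #5→South 7·4=28, #6→South 2·13=26. Service 644; fixed 282; total 926.
No other subset beats 814.

Open North and South; minimum total cost 814.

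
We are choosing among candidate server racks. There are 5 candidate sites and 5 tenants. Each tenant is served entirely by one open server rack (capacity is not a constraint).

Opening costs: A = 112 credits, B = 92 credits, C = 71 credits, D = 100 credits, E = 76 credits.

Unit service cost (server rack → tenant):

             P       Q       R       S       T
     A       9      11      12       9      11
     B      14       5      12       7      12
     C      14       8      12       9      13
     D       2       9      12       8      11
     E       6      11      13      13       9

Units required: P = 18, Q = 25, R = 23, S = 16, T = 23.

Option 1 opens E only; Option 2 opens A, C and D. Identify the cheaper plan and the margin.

Option 1 is cheaper by 3.

Option 1: {E}: P→E 6·18=108, Q→E 11·25=275, R→E 13·23=299, S→E 13·16=208, T→E 9·23=207. Service 1097; fixed 76; total 1173.
Option 2: {A, C, D}: P→D 2·18=36, Q→C 8·25=200, R→A 12·23=276, S→D 8·16=128, T→A 11·23=253. Service 893; fixed 283; total 1176.
Difference: |1173 − 1176| = 3.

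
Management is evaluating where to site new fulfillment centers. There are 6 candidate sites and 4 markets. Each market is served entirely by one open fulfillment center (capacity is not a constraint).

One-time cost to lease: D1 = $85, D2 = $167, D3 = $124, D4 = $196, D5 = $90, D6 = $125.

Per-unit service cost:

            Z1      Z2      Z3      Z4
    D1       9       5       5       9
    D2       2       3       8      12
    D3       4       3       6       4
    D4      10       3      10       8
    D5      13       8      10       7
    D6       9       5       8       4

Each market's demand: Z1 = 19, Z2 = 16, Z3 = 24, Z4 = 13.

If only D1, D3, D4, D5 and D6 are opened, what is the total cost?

Each market is assigned to its cheapest site among the open ones.
{D1, D3, D4, D5, D6}: Z1→D3 4·19=76, Z2→D3 3·16=48, Z3→D1 5·24=120, Z4→D3 4·13=52. Service 296; fixed 620; total 916.

Total cost: 916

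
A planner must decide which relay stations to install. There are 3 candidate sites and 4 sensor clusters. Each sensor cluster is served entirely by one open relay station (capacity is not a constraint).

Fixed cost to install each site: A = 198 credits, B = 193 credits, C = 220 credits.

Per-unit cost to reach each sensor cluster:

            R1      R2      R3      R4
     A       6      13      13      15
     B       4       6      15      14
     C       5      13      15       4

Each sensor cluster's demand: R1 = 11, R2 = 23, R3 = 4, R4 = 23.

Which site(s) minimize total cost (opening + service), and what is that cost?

Open C only; minimum total cost 726.

For any fixed open set, each sensor cluster goes to its cheapest open site; total = fixed + service.
{C}: R1→C 5·11=55, R2→C 13·23=299, R3→C 15·4=60, R4→C 4·23=92. Service 506; fixed 220; total 726.
{B, C}: service 334 + fixed 413 = 747
{B}: service 564 + fixed 193 = 757
{A, B, C}: R1→B 4·11=44, R2→B 6·23=138, R3→A 13·4=52, R4→C 4·23=92. Service 326; fixed 611; total 937.
No other subset beats 726.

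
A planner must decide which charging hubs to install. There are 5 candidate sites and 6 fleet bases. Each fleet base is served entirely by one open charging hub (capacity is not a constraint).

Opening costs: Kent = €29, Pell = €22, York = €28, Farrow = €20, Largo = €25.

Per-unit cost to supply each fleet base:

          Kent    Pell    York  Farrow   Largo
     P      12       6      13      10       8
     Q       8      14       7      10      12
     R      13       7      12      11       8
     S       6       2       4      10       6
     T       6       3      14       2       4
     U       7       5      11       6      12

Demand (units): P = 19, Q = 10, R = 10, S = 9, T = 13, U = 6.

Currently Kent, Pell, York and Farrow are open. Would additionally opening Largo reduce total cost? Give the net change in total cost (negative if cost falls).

Current service cost with {Kent, Pell, York, Farrow}: 328.
Adding Largo: each fleet base re-picks its cheapest; new service cost 328, saving 0.
Extra fixed cost: 25. Net change = 25 − 0 = 25.
(Totals: 427 → 452.)

No — net change +25 (cost rises by 25).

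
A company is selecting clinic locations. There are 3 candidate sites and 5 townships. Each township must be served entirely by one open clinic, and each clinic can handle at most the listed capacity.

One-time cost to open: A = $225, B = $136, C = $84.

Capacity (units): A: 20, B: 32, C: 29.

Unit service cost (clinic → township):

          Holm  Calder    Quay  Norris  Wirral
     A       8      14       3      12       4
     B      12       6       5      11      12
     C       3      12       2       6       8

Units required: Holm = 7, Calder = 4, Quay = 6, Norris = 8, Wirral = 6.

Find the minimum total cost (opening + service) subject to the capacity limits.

Open {B, C}: Holm→C 3·7=21, Calder→B 6·4=24, Quay→C 2·6=12, Norris→C 6·8=48, Wirral→C 8·6=48.
Loads: B carries 4/32, C carries 27/29. Service 153; fixed 220; total 373.
Next best feasible plan costs 391.

Minimum total cost: 373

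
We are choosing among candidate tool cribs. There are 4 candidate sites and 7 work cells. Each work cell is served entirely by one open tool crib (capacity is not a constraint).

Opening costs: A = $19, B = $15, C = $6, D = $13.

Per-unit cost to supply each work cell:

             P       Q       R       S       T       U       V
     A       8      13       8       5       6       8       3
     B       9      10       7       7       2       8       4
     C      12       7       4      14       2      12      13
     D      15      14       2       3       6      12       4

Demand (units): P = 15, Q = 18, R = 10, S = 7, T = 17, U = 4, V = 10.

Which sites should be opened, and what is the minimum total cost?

Open A, C and D; minimum total cost 421.

For any fixed open set, each work cell goes to its cheapest open site; total = fixed + service.
{A, C, D}: P→A 8·15=120, Q→C 7·18=126, R→D 2·10=20, S→D 3·7=21, T→C 2·17=34, U→A 8·4=32, V→A 3·10=30. Service 383; fixed 38; total 421.
{A, B, C, D}: service 383 + fixed 53 = 436
{A, C}: service 417 + fixed 25 = 442
{C}: service 656 + fixed 6 = 662
(All 15 nonempty subsets were checked; A, C and D is lowest.)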